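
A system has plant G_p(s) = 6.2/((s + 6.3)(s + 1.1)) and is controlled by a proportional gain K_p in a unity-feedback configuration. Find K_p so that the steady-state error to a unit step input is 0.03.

K_p = 36.1

For a type-0 loop with proportional control, e_ss = 1/(1 + K_p·G_p(0)).
G_p(0) = 0.8947. Require 1/(1 + K_p·0.8947) = 0.03, so 1 + 0.8947·K_p = 33.33.
K_p = (33.33 − 1)/0.8947 = 36.1.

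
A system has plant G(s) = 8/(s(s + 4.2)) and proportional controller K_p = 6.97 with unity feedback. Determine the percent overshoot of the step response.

Closed-loop characteristic equation: s² + 4.2s + 55.76 = 0, so ω_n = 7.467 rad/s and ζ = 4.2/(2·7.467) = 0.2812.
%OS = 100·exp(−πζ/√(1−ζ²)) = 100·exp(−π·0.2812/√0.9209) = 39.8%.

39.8%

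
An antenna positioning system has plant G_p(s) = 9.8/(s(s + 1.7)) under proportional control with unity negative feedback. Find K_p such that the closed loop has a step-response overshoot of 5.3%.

K_p = 0.158

From %OS = 100·exp(−πζ/√(1−ζ²)) = 5.3%, ζ = −ln(0.053)/√(π²+ln²(0.053)) = 0.683.
Characteristic equation s² + 1.7s + 9.8K_p = 0 gives ζ = 1.7/(2√(9.8K_p)).
Setting ζ = 0.683: √(9.8K_p) = 1.7/(2·0.683) = 1.245, so K_p = 1.549/9.8 = 0.158.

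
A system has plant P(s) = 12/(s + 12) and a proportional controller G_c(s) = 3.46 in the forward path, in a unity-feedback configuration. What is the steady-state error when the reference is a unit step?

The loop is type 0. Static position error constant K_pos = G_c(0)·P(0) = 3.46·1 = 3.46.
Steady-state error to a unit step: e_ss = 1/(1+K_pos) = 1/4.46 = 0.224.

0.224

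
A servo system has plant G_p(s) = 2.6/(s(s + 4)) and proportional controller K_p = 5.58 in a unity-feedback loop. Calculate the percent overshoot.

Closed-loop characteristic equation: s² + 4s + 14.51 = 0, so ω_n = 3.809 rad/s and ζ = 4/(2·3.809) = 0.5251.
%OS = 100·exp(−πζ/√(1−ζ²)) = 100·exp(−π·0.5251/√0.7243) = 14.4%.

14.4%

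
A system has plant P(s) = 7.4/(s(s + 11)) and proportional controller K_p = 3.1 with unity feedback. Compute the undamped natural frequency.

ω_n = 4.79 rad/s

With unity feedback the closed-loop characteristic equation is s² + 11s + 3.1·7.4 = s² + 11s + 22.94 = 0.
So ω_n² = 22.94 ⇒ ω_n = 4.79 rad/s, and ζ = 11/(2ω_n) = 1.15.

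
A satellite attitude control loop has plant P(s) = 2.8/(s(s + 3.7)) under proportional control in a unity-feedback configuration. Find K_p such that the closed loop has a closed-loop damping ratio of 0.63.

Closed-loop characteristic equation: s² + 3.7s + K_p·2.8 = 0.
So ω_n = √(2.8K_p) and 2ζω_n = 3.7, giving ζ = 3.7/(2√(2.8K_p)).
Setting ζ = 0.63: √(2.8K_p) = 3.7/(2·0.63) = 2.937, so K_p = 8.623/2.8 = 3.08.

K_p = 3.08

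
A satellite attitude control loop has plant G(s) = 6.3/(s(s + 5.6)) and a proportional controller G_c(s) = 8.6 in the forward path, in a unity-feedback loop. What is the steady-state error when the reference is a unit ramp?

The loop has one pole at the origin (type 1). Velocity error constant K_v = lim_{s→0} s·G_c(s)G(s) = 8.6·6.3/5.6 = 9.675.
Steady-state error to a unit ramp: e_ss = 1/K_v = 0.103.

0.103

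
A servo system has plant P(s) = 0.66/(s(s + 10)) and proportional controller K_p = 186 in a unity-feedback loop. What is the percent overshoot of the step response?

From 1 + K_pP(s) = 0: s² + 10s + 122.8 = 0 ⇒ ω_n = 11.08, ζ = 0.4513.
%OS = 100·exp(−πζ/√(1−ζ²)) = 100·exp(−π·0.4513/√0.7964) = 20.4%.

20.4%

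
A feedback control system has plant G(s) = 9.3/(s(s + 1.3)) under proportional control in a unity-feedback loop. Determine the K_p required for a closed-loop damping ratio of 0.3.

K_p = 0.505

Closed-loop characteristic equation: s² + 1.3s + K_p·9.3 = 0.
So ω_n = √(9.3K_p) and 2ζω_n = 1.3, giving ζ = 1.3/(2√(9.3K_p)).
Setting ζ = 0.3: √(9.3K_p) = 1.3/(2·0.3) = 2.167, so K_p = 4.694/9.3 = 0.505.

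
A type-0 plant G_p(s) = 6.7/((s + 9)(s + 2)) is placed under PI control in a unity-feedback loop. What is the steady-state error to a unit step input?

0

The PI controller's integrator makes the forward path type 1, so e_ss to a step is zero.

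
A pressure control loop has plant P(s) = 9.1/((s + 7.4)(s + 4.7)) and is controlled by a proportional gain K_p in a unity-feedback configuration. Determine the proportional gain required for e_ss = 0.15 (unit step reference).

K_p = 21.7

For a type-0 loop with proportional control, e_ss = 1/(1 + K_p·P(0)).
P(0) = 0.2616. Require 1/(1 + K_p·0.2616) = 0.15, so 1 + 0.2616·K_p = 6.667.
K_p = (6.667 − 1)/0.2616 = 21.7.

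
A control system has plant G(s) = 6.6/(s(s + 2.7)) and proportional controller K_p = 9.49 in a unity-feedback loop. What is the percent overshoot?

From 1 + K_pG(s) = 0: s² + 2.7s + 62.63 = 0 ⇒ ω_n = 7.914, ζ = 0.1706.
%OS = 100·exp(−πζ/√(1−ζ²)) = 100·exp(−π·0.1706/√0.9709) = 58.1%.

58.1%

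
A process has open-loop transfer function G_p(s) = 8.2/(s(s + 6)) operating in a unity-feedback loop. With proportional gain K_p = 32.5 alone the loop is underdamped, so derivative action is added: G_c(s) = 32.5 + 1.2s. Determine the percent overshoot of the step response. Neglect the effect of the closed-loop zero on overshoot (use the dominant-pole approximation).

17.5%

Forward path: (32.5 + 1.2s)·8.2/(s(s+6)). The closed-loop characteristic equation is s² + (6 + 8.2·1.2)s + 8.2·32.5 = 0.
That is s² + 15.84s + 266.5 = 0, so ω_n = 16.32 rad/s and ζ = 15.84/(2·16.32) = 0.4852.
%OS = 100·exp(−πζ/√(1−ζ²)) = 17.5%.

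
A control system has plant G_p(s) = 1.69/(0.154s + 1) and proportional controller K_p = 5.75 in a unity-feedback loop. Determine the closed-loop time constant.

Closed loop: T(s) = K_p·G_p/(1+K_p·G_p) = 9.717/(0.154s + 1 + 9.717), with pole at s = −(1 + 9.717)/0.154 = −69.59.
Closed-loop time constant τ = 1/69.59 = 0.0144 s.

τ = 0.0144 s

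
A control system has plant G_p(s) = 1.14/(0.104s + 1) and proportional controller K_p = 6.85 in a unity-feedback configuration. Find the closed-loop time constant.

τ = 0.0118 s

Closed loop: T(s) = K_p·G_p/(1+K_p·G_p) = 7.809/(0.104s + 1 + 7.809), with pole at s = −(1 + 7.809)/0.104 = −84.7.
Closed-loop time constant τ = 1/84.7 = 0.0118 s.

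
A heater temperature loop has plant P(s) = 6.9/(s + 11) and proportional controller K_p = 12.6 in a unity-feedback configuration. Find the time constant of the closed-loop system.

Closed-loop transfer function: T(s) = K_p·P(s)/(1 + K_p·P(s)) = 86.94/(s + 11 + 86.94) = 86.94/(s + 97.94).
Time constant τ = 1/97.94 = 0.0102 s.

τ = 0.0102 s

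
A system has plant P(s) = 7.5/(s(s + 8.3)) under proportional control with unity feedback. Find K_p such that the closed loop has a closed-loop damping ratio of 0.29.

K_p = 27.3

Closed-loop characteristic equation: s² + 8.3s + K_p·7.5 = 0.
So ω_n = √(7.5K_p) and 2ζω_n = 8.3, giving ζ = 8.3/(2√(7.5K_p)).
Setting ζ = 0.29: √(7.5K_p) = 8.3/(2·0.29) = 14.31, so K_p = 204.8/7.5 = 27.3.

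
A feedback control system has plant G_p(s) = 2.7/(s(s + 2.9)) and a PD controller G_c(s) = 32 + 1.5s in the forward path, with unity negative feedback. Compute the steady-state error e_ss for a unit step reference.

0

The open loop G_c(s)G_p(s) has a pole at the origin (type 1), so the static position error constant is infinite and e_ss = 1/(1+∞) = 0.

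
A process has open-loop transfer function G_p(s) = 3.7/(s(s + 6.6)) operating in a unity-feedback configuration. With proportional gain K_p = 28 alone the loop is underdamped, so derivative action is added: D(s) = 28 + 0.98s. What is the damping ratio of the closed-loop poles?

ζ = 0.502

Forward path: (28 + 0.98s)·3.7/(s(s+6.6)). The closed-loop characteristic equation is s² + (6.6 + 3.7·0.98)s + 3.7·28 = 0.
That is s² + 10.23s + 103.6 = 0, so ω_n = 10.18 rad/s and ζ = 10.23/(2·10.18) = 0.5023.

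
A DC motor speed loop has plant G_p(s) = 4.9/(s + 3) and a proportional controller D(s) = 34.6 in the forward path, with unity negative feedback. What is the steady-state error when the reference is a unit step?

0.0174

The loop is type 0. Static position error constant K_pos = D(0)·G_p(0) = 34.6·1.633 = 56.51.
Steady-state error to a unit step: e_ss = 1/(1+K_pos) = 1/57.51 = 0.0174.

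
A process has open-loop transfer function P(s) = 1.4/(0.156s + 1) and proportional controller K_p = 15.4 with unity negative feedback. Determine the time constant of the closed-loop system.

τ = 0.00691 s

Closed loop: T(s) = K_p·P/(1+K_p·P) = 21.56/(0.156s + 1 + 21.56), with pole at s = −(1 + 21.56)/0.156 = −144.6.
Closed-loop time constant τ = 1/144.6 = 0.00691 s.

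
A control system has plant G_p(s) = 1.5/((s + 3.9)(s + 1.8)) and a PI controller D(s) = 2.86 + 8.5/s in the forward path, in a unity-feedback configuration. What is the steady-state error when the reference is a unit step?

0

The open loop D(s)G_p(s) has a pole at the origin (type 1), so the static position error constant is infinite and e_ss = 1/(1+∞) = 0.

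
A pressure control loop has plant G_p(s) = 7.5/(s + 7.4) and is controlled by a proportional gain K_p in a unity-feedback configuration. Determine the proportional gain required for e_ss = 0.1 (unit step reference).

K_p = 8.88

The loop is type 0, so e_ss(step) = 1/(1 + K_pos) with K_pos = K_p·G_p(0).
G_p(0) = 1.014. Require 1/(1 + K_p·1.014) = 0.1, so 1 + 1.014·K_p = 10.
K_p = (10 − 1)/1.014 = 8.88.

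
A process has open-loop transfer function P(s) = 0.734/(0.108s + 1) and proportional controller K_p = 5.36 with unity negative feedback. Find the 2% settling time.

Closed loop: T(s) = K_p·P/(1+K_p·P) = 3.934/(0.108s + 1 + 3.934), with pole at s = −(1 + 3.934)/0.108 = −45.69.
τ = 1/45.69 = 0.02189 s, so 2% settling time ≈ 4τ = 0.0876 s.

T_s ≈ 0.0876 s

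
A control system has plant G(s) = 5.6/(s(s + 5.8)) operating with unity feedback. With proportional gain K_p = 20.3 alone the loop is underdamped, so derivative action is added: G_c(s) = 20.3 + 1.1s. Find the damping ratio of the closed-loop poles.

Forward path: (20.3 + 1.1s)·5.6/(s(s+5.8)). The closed-loop characteristic equation is s² + (5.8 + 5.6·1.1)s + 5.6·20.3 = 0.
That is s² + 11.96s + 113.7 = 0, so ω_n = 10.66 rad/s and ζ = 11.96/(2·10.66) = 0.5609.

ζ = 0.561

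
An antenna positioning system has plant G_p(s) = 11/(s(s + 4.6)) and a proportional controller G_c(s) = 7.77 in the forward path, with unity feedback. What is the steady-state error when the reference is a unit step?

The open loop G_c(s)G_p(s) has a pole at the origin (type 1), so the static position error constant is infinite and e_ss = 1/(1+∞) = 0.

0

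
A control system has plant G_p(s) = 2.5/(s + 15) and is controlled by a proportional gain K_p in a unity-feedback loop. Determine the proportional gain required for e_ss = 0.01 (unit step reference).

For a type-0 loop with proportional control, e_ss = 1/(1 + K_p·G_p(0)).
G_p(0) = 0.1667. Require 1/(1 + K_p·0.1667) = 0.01, so 1 + 0.1667·K_p = 100.
K_p = (100 − 1)/0.1667 = 594.

K_p = 594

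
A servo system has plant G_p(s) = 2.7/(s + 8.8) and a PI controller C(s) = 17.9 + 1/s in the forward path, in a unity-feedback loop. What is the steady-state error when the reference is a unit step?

The open loop C(s)G_p(s) has a pole at the origin (type 1), so the static position error constant is infinite and e_ss = 1/(1+∞) = 0.

0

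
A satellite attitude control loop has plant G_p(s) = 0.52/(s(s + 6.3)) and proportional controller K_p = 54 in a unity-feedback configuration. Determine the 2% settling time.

The closed-loop denominator s² + 6.3s + 28.08 gives ω_n = √28.08 = 5.299 and ζ = 6.3/(2ω_n) = 0.5944.
2% settling time T_s ≈ 4/(ζω_n) = 4/3.15 = 1.27 s.

T_s ≈ 1.27 s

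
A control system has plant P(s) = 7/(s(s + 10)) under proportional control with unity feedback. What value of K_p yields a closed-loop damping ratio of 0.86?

K_p = 4.83

Closed-loop characteristic equation: s² + 10s + K_p·7 = 0.
So ω_n = √(7K_p) and 2ζω_n = 10, giving ζ = 10/(2√(7K_p)).
Setting ζ = 0.86: √(7K_p) = 10/(2·0.86) = 5.814, so K_p = 33.8/7 = 4.83.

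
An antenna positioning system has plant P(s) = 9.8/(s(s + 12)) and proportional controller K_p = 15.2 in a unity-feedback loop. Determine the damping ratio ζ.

ζ = 0.492

1 + K_p·P(s) = 0 gives s² + 12s + 149 = 0.
So ω_n² = 149 ⇒ ω_n = 12.2 rad/s, and ζ = 12/(2ω_n) = 0.492.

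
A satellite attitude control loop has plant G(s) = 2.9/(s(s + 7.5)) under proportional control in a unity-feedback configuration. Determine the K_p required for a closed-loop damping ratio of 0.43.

K_p = 26.2

Closed-loop characteristic equation: s² + 7.5s + K_p·2.9 = 0.
So ω_n = √(2.9K_p) and 2ζω_n = 7.5, giving ζ = 7.5/(2√(2.9K_p)).
Setting ζ = 0.43: √(2.9K_p) = 7.5/(2·0.43) = 8.721, so K_p = 76.05/2.9 = 26.2.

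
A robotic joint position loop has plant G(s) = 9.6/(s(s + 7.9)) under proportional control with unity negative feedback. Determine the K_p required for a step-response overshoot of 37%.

From %OS = 100·exp(−πζ/√(1−ζ²)) = 37%, ζ = −ln(0.37)/√(π²+ln²(0.37)) = 0.3017.
Characteristic equation s² + 7.9s + 9.6K_p = 0 gives ζ = 7.9/(2√(9.6K_p)).
Setting ζ = 0.3017: √(9.6K_p) = 7.9/(2·0.3017) = 13.09, so K_p = 171.4/9.6 = 17.9.

K_p = 17.9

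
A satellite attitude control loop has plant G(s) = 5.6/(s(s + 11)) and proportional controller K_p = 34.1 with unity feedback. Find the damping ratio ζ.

ζ = 0.398

1 + K_p·G(s) = 0 gives s² + 11s + 191 = 0.
So ω_n² = 191 ⇒ ω_n = 13.82 rad/s, and ζ = 11/(2ω_n) = 0.398.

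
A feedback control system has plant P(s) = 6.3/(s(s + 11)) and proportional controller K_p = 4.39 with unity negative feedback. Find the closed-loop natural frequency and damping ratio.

ω_n = 5.26 rad/s, ζ = 1.05

The closed-loop denominator is s(s+11) + 4.39·6.3 = s² + 11s + 27.66.
So ω_n² = 27.66 ⇒ ω_n = 5.259 rad/s, and ζ = 11/(2ω_n) = 1.05.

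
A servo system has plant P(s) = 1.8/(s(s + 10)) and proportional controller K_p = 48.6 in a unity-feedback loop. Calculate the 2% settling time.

T_s ≈ 0.8 s

From 1 + K_pP(s) = 0: s² + 10s + 87.48 = 0 ⇒ ω_n = 9.353, ζ = 0.5346.
2% settling time T_s ≈ 4/(ζω_n) = 4/5 = 0.8 s.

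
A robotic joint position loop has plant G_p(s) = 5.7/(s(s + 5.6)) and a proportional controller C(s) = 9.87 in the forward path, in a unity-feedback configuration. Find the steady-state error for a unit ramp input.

The loop has one pole at the origin (type 1). Velocity error constant K_v = lim_{s→0} s·C(s)G_p(s) = 9.87·5.7/5.6 = 10.05.
Steady-state error to a unit ramp: e_ss = 1/K_v = 0.0995.

0.0995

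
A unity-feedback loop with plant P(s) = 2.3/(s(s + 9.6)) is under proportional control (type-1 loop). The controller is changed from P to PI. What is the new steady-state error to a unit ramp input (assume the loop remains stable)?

The integrator raises the loop to type 2, so K_v → ∞ and e_ss to a ramp is zero.

0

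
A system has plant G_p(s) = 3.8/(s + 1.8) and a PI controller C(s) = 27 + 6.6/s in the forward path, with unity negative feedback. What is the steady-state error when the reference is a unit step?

The open loop C(s)G_p(s) has a pole at the origin (type 1), so the static position error constant is infinite and e_ss = 1/(1+∞) = 0.

0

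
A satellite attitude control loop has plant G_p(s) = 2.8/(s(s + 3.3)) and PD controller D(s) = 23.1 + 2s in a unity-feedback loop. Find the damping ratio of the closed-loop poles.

ζ = 0.553

Forward path: (23.1 + 2s)·2.8/(s(s+3.3)). The closed-loop characteristic equation is s² + (3.3 + 2.8·2)s + 2.8·23.1 = 0.
That is s² + 8.9s + 64.68 = 0, so ω_n = 8.042 rad/s and ζ = 8.9/(2·8.042) = 0.5533.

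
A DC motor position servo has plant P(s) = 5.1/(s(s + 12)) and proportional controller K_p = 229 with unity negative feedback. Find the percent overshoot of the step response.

57.1%

Closed-loop characteristic equation: s² + 12s + 1168 = 0, so ω_n = 34.17 rad/s and ζ = 12/(2·34.17) = 0.1756.
%OS = 100·exp(−πζ/√(1−ζ²)) = 100·exp(−π·0.1756/√0.9692) = 57.1%.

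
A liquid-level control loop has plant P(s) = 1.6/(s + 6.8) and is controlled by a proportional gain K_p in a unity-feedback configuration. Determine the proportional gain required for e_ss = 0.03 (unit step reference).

K_p = 137

For a type-0 loop with proportional control, e_ss = 1/(1 + K_p·P(0)).
P(0) = 0.2353. Require 1/(1 + K_p·0.2353) = 0.03, so 1 + 0.2353·K_p = 33.33.
K_p = (33.33 − 1)/0.2353 = 137.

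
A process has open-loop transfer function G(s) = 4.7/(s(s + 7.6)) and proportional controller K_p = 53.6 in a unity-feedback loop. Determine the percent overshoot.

46.1%

Closed-loop characteristic equation: s² + 7.6s + 251.9 = 0, so ω_n = 15.87 rad/s and ζ = 7.6/(2·15.87) = 0.2394.
%OS = 100·exp(−πζ/√(1−ζ²)) = 100·exp(−π·0.2394/√0.9427) = 46.1%.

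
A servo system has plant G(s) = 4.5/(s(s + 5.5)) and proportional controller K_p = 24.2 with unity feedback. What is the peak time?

Closed-loop characteristic equation: s² + 5.5s + 108.9 = 0, so ω_n = 10.44 rad/s and ζ = 5.5/(2·10.44) = 0.2635.
Damped frequency ω_d = ω_n√(1−ζ²) = 10.07 rad/s, so peak time T_p = π/ω_d = 0.312 s.

T_p = 0.312 s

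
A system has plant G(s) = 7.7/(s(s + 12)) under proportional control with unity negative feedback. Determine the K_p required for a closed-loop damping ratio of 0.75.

K_p = 8.31

Closed-loop characteristic equation: s² + 12s + K_p·7.7 = 0.
So ω_n = √(7.7K_p) and 2ζω_n = 12, giving ζ = 12/(2√(7.7K_p)).
Setting ζ = 0.75: √(7.7K_p) = 12/(2·0.75) = 8, so K_p = 64/7.7 = 8.31.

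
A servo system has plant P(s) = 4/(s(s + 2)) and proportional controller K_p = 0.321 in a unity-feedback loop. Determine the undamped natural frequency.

The closed-loop denominator is s(s+2) + 0.321·4 = s² + 2s + 1.284.
Matching s² + 2ζω_n s + ω_n²: ω_n = √1.284 = 1.133 rad/s and 2ζω_n = 2, so ζ = 2/(2·1.133) = 0.883.

ω_n = 1.13 rad/s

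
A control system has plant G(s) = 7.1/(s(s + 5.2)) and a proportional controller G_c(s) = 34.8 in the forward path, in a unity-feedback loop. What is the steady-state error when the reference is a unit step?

The open loop G_c(s)G(s) has a pole at the origin (type 1), so the static position error constant is infinite and e_ss = 1/(1+∞) = 0.

0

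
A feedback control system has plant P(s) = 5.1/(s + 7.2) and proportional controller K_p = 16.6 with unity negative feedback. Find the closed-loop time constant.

τ = 0.0109 s

Closed-loop transfer function: T(s) = K_p·P(s)/(1 + K_p·P(s)) = 84.66/(s + 7.2 + 84.66) = 84.66/(s + 91.86).
Time constant τ = 1/91.86 = 0.0109 s.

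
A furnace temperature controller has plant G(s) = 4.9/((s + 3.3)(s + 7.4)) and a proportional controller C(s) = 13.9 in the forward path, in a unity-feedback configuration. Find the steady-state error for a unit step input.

The loop is type 0. Static position error constant K_pos = C(0)·G(0) = 13.9·0.2007 = 2.789.
Steady-state error to a unit step: e_ss = 1/(1+K_pos) = 1/3.789 = 0.264.

0.264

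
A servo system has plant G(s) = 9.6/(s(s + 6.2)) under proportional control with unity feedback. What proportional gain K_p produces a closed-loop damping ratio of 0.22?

K_p = 20.7

Closed-loop characteristic equation: s² + 6.2s + K_p·9.6 = 0.
So ω_n = √(9.6K_p) and 2ζω_n = 6.2, giving ζ = 6.2/(2√(9.6K_p)).
Setting ζ = 0.22: √(9.6K_p) = 6.2/(2·0.22) = 14.09, so K_p = 198.6/9.6 = 20.7.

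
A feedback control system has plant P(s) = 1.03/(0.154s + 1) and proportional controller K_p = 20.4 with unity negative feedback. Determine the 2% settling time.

Closed loop: T(s) = K_p·P/(1+K_p·P) = 21.01/(0.154s + 1 + 21.01), with pole at s = −(1 + 21.01)/0.154 = −142.9.
τ = 1/142.9 = 0.006996 s, so 2% settling time ≈ 4τ = 0.028 s.

T_s ≈ 0.028 s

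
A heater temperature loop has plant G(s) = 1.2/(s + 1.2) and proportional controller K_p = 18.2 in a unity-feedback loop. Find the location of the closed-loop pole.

s = -23.04

Closed-loop transfer function: T(s) = K_p·G(s)/(1 + K_p·G(s)) = 21.84/(s + 1.2 + 21.84) = 21.84/(s + 23.04).
The closed-loop pole is at s = −23.04.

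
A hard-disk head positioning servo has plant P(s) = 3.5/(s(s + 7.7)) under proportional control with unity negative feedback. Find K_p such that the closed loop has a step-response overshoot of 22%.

K_p = 22.5

From %OS = 100·exp(−πζ/√(1−ζ²)) = 22%, ζ = −ln(0.22)/√(π²+ln²(0.22)) = 0.4342.
Characteristic equation s² + 7.7s + 3.5K_p = 0 gives ζ = 7.7/(2√(3.5K_p)).
Setting ζ = 0.4342: √(3.5K_p) = 7.7/(2·0.4342) = 8.868, so K_p = 78.63/3.5 = 22.5.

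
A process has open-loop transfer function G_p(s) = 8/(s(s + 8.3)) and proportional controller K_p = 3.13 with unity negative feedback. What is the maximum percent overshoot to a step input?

0.944%

The closed-loop denominator s² + 8.3s + 25.04 gives ω_n = √25.04 = 5.004 and ζ = 8.3/(2ω_n) = 0.8293.
%OS = 100·exp(−πζ/√(1−ζ²)) = 100·exp(−π·0.8293/√0.3122) = 0.944%.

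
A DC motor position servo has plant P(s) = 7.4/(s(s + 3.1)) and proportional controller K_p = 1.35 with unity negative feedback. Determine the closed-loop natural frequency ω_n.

With unity feedback the closed-loop characteristic equation is s² + 3.1s + 1.35·7.4 = s² + 3.1s + 9.99 = 0.
Matching s² + 2ζω_n s + ω_n²: ω_n = √9.99 = 3.161 rad/s and 2ζω_n = 3.1, so ζ = 3.1/(2·3.161) = 0.49.

ω_n = 3.16 rad/s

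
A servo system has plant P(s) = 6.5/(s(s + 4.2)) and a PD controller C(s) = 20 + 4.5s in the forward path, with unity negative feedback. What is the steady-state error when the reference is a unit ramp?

The loop has one pole at the origin (type 1). Velocity error constant K_v = lim_{s→0} s·C(s)P(s) = 20·6.5/4.2 = 30.95.
Steady-state error to a unit ramp: e_ss = 1/K_v = 0.0323.

0.0323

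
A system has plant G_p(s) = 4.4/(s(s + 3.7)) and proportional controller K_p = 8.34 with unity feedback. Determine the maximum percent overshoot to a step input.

From 1 + K_pG_p(s) = 0: s² + 3.7s + 36.7 = 0 ⇒ ω_n = 6.058, ζ = 0.3054.
%OS = 100·exp(−πζ/√(1−ζ²)) = 100·exp(−π·0.3054/√0.9067) = 36.5%.

36.5%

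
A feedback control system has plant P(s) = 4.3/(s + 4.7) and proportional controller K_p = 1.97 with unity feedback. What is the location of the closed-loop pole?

s = -13.17

Closed-loop transfer function: T(s) = K_p·P(s)/(1 + K_p·P(s)) = 8.471/(s + 4.7 + 8.471) = 8.471/(s + 13.17).
The closed-loop pole is at s = −13.17.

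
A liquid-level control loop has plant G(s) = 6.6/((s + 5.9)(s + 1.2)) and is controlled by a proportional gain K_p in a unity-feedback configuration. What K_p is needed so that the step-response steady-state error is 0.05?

K_p = 20.4

The loop is type 0, so e_ss(step) = 1/(1 + K_pos) with K_pos = K_p·G(0).
G(0) = 0.9322. Require 1/(1 + K_p·0.9322) = 0.05, so 1 + 0.9322·K_p = 20.
K_p = (20 − 1)/0.9322 = 20.4.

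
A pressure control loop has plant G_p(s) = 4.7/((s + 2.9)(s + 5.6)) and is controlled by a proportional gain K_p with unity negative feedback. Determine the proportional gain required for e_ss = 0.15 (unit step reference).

K_p = 19.6

The loop is type 0, so e_ss(step) = 1/(1 + K_pos) with K_pos = K_p·G_p(0).
G_p(0) = 0.2894. Require 1/(1 + K_p·0.2894) = 0.15, so 1 + 0.2894·K_p = 6.667.
K_p = (6.667 − 1)/0.2894 = 19.6.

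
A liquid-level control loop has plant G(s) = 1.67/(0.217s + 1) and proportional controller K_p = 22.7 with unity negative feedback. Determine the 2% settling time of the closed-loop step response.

T_s ≈ 0.0223 s

Closed loop: T(s) = K_p·G/(1+K_p·G) = 37.91/(0.217s + 1 + 37.91), with pole at s = −(1 + 37.91)/0.217 = −179.3.
τ = 1/179.3 = 0.005577 s, so 2% settling time ≈ 4τ = 0.0223 s.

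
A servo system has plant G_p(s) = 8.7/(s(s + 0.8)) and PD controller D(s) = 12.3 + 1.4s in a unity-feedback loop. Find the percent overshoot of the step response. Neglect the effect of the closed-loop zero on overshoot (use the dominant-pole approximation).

7.96%

Forward path: (12.3 + 1.4s)·8.7/(s(s+0.8)). The closed-loop characteristic equation is s² + (0.8 + 8.7·1.4)s + 8.7·12.3 = 0.
That is s² + 12.98s + 107 = 0, so ω_n = 10.34 rad/s and ζ = 12.98/(2·10.34) = 0.6274.
%OS = 100·exp(−πζ/√(1−ζ²)) = 7.96%.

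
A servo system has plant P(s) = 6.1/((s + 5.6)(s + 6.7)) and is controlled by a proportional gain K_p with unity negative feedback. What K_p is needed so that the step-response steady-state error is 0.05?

K_p = 117

For a type-0 loop with proportional control, e_ss = 1/(1 + K_p·P(0)).
P(0) = 0.1626. Require 1/(1 + K_p·0.1626) = 0.05, so 1 + 0.1626·K_p = 20.
K_p = (20 − 1)/0.1626 = 117.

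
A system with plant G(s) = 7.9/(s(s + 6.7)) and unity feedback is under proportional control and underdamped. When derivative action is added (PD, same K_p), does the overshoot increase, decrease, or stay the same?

With PD the characteristic equation becomes s² + (a + K·K_d)s + K·K_p = 0; the damping term grows, ζ rises, overshoot falls.

decrease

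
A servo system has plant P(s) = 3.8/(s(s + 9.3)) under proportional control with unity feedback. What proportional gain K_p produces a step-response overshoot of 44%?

From %OS = 100·exp(−πζ/√(1−ζ²)) = 44%, ζ = −ln(0.44)/√(π²+ln²(0.44)) = 0.2528.
Characteristic equation s² + 9.3s + 3.8K_p = 0 gives ζ = 9.3/(2√(3.8K_p)).
Setting ζ = 0.2528: √(3.8K_p) = 9.3/(2·0.2528) = 18.39, so K_p = 338.2/3.8 = 89.

K_p = 89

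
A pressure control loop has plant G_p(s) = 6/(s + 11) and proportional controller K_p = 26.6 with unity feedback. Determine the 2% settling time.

T_s ≈ 0.0234 s

Closed-loop transfer function: T(s) = K_p·G_p(s)/(1 + K_p·G_p(s)) = 159.6/(s + 11 + 159.6) = 159.6/(s + 170.6).
Time constant τ = 1/170.6 = 0.005862 s, so the 2% settling time is about 4τ = 0.0234 s.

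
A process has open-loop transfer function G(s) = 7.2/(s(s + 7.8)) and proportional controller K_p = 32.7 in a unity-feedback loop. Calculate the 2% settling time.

From 1 + K_pG(s) = 0: s² + 7.8s + 235.4 = 0 ⇒ ω_n = 15.34, ζ = 0.2542.
2% settling time T_s ≈ 4/(ζω_n) = 4/3.9 = 1.03 s.

T_s ≈ 1.03 s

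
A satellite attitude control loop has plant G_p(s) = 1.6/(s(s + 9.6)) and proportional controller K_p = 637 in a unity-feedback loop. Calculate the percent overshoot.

Closed-loop characteristic equation: s² + 9.6s + 1019 = 0, so ω_n = 31.92 rad/s and ζ = 9.6/(2·31.92) = 0.1504.
%OS = 100·exp(−πζ/√(1−ζ²)) = 100·exp(−π·0.1504/√0.9774) = 62%.

62%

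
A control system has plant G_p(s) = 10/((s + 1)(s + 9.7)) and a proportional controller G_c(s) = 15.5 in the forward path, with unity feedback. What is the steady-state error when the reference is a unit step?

0.0589

The loop is type 0. Static position error constant K_pos = G_c(0)·G_p(0) = 15.5·1.031 = 15.98.
Steady-state error to a unit step: e_ss = 1/(1+K_pos) = 1/16.98 = 0.0589.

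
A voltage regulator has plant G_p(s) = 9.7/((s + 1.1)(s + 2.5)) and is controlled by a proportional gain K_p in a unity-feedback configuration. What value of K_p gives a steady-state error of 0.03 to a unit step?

Steady-state error for a unit step on this type-0 loop is 1/(1 + K_p·G_p(0)).
G_p(0) = 3.527. Require 1/(1 + K_p·3.527) = 0.03, so 1 + 3.527·K_p = 33.33.
K_p = (33.33 − 1)/3.527 = 9.17.

K_p = 9.17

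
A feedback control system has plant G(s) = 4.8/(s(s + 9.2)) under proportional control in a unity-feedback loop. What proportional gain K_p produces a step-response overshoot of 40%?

From %OS = 100·exp(−πζ/√(1−ζ²)) = 40%, ζ = −ln(0.4)/√(π²+ln²(0.4)) = 0.28.
Characteristic equation s² + 9.2s + 4.8K_p = 0 gives ζ = 9.2/(2√(4.8K_p)).
Setting ζ = 0.28: √(4.8K_p) = 9.2/(2·0.28) = 16.43, so K_p = 269.9/4.8 = 56.2.

K_p = 56.2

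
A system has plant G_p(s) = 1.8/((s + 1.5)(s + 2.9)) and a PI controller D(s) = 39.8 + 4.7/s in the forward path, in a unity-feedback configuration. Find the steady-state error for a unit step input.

0

The open loop D(s)G_p(s) has a pole at the origin (type 1), so the static position error constant is infinite and e_ss = 1/(1+∞) = 0.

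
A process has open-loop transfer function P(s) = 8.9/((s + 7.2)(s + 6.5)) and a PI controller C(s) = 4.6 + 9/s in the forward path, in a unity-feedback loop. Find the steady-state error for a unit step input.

0

The open loop C(s)P(s) has a pole at the origin (type 1), so the static position error constant is infinite and e_ss = 1/(1+∞) = 0.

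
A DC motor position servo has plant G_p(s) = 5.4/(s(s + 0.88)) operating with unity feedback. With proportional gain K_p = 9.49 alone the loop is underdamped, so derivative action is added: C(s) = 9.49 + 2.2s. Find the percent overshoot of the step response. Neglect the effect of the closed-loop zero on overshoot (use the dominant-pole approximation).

Forward path: (9.49 + 2.2s)·5.4/(s(s+0.88)). The closed-loop characteristic equation is s² + (0.88 + 5.4·2.2)s + 5.4·9.49 = 0.
That is s² + 12.76s + 51.25 = 0, so ω_n = 7.159 rad/s and ζ = 12.76/(2·7.159) = 0.8912.
%OS = 100·exp(−πζ/√(1−ζ²)) = 0.208%.

0.208%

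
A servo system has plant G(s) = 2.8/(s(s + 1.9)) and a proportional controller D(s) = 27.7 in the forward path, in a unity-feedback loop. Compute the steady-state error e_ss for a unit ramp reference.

The loop has one pole at the origin (type 1). Velocity error constant K_v = lim_{s→0} s·D(s)G(s) = 27.7·2.8/1.9 = 40.82.
Steady-state error to a unit ramp: e_ss = 1/K_v = 0.0245.

0.0245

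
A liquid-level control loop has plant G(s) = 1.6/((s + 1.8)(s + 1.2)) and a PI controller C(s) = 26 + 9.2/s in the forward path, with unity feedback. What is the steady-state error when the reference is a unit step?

The open loop C(s)G(s) has a pole at the origin (type 1), so the static position error constant is infinite and e_ss = 1/(1+∞) = 0.

0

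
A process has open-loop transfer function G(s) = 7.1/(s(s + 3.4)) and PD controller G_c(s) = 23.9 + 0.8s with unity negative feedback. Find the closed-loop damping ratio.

Forward path: (23.9 + 0.8s)·7.1/(s(s+3.4)). The closed-loop characteristic equation is s² + (3.4 + 7.1·0.8)s + 7.1·23.9 = 0.
That is s² + 9.08s + 169.7 = 0, so ω_n = 13.03 rad/s and ζ = 9.08/(2·13.03) = 0.3485.

ζ = 0.349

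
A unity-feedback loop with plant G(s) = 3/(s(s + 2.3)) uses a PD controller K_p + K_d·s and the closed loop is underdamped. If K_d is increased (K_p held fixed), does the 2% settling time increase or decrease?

decrease

Characteristic equation s² + (2.3 + 3K_d)s + 3K_p = 0: raising K_d increases ζω_n = (2.3+3K_d)/2 while the loop stays underdamped, so T_s ≈ 4/(ζω_n) decreases.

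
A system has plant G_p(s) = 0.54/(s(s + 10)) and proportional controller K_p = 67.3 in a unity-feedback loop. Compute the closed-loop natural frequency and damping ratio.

ω_n = 6.03 rad/s, ζ = 0.829

1 + K_p·G_p(s) = 0 gives s² + 10s + 36.34 = 0.
So ω_n² = 36.34 ⇒ ω_n = 6.028 rad/s, and ζ = 10/(2ω_n) = 0.829.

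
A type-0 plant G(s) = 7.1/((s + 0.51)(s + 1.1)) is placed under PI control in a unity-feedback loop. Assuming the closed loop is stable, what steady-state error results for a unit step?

0

The PI controller's integrator makes the forward path type 1, so e_ss to a step is zero.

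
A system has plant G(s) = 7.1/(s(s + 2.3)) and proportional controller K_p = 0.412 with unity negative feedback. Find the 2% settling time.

Closed-loop characteristic equation: s² + 2.3s + 2.925 = 0, so ω_n = 1.71 rad/s and ζ = 2.3/(2·1.71) = 0.6724.
2% settling time T_s ≈ 4/(ζω_n) = 4/1.15 = 3.48 s.

T_s ≈ 3.48 s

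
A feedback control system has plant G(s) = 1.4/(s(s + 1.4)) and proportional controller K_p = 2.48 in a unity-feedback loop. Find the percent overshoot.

The closed-loop denominator s² + 1.4s + 3.472 gives ω_n = √3.472 = 1.863 and ζ = 1.4/(2ω_n) = 0.3757.
%OS = 100·exp(−πζ/√(1−ζ²)) = 100·exp(−π·0.3757/√0.8589) = 28%.

28%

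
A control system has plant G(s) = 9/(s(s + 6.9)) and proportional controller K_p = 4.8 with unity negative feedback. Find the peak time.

Closed-loop characteristic equation: s² + 6.9s + 43.2 = 0, so ω_n = 6.573 rad/s and ζ = 6.9/(2·6.573) = 0.5249.
Damped frequency ω_d = ω_n√(1−ζ²) = 5.594 rad/s, so peak time T_p = π/ω_d = 0.562 s.

T_p = 0.562 s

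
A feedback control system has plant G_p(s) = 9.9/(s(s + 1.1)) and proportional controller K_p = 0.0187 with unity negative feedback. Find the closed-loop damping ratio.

The closed-loop denominator is s(s+1.1) + 0.0187·9.9 = s² + 1.1s + 0.1851.
So ω_n² = 0.1851 ⇒ ω_n = 0.4303 rad/s, and ζ = 1.1/(2ω_n) = 1.28.

ζ = 1.28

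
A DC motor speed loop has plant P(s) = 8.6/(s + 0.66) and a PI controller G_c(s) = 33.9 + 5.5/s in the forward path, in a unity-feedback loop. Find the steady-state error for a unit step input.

The open loop G_c(s)P(s) has a pole at the origin (type 1), so the static position error constant is infinite and e_ss = 1/(1+∞) = 0.

0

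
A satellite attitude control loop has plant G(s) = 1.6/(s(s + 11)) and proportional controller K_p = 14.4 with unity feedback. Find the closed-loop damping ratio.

1 + K_p·G(s) = 0 gives s² + 11s + 23.04 = 0.
Matching s² + 2ζω_n s + ω_n²: ω_n = √23.04 = 4.8 rad/s and 2ζω_n = 11, so ζ = 11/(2·4.8) = 1.15.

ζ = 1.15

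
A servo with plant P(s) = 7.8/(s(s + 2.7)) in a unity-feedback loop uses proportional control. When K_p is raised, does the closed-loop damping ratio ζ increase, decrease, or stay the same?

decrease

ζ = 2.7/(2√(7.8K_p)); increasing K_p raises the denominator, so ζ falls.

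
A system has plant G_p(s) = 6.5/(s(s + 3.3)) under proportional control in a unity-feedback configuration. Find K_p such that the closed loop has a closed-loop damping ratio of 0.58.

Closed-loop characteristic equation: s² + 3.3s + K_p·6.5 = 0.
So ω_n = √(6.5K_p) and 2ζω_n = 3.3, giving ζ = 3.3/(2√(6.5K_p)).
Setting ζ = 0.58: √(6.5K_p) = 3.3/(2·0.58) = 2.845, so K_p = 8.093/6.5 = 1.25.

K_p = 1.25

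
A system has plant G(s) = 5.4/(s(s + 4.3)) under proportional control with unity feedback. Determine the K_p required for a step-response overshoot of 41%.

From %OS = 100·exp(−πζ/√(1−ζ²)) = 41%, ζ = −ln(0.41)/√(π²+ln²(0.41)) = 0.273.
Characteristic equation s² + 4.3s + 5.4K_p = 0 gives ζ = 4.3/(2√(5.4K_p)).
Setting ζ = 0.273: √(5.4K_p) = 4.3/(2·0.273) = 7.875, so K_p = 62.01/5.4 = 11.5.

K_p = 11.5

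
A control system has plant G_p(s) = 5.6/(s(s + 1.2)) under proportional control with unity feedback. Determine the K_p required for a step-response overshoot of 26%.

K_p = 0.414

From %OS = 100·exp(−πζ/√(1−ζ²)) = 26%, ζ = −ln(0.26)/√(π²+ln²(0.26)) = 0.3941.
Characteristic equation s² + 1.2s + 5.6K_p = 0 gives ζ = 1.2/(2√(5.6K_p)).
Setting ζ = 0.3941: √(5.6K_p) = 1.2/(2·0.3941) = 1.523, so K_p = 2.318/5.6 = 0.414.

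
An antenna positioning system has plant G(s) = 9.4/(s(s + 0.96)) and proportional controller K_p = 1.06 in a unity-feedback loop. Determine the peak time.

The closed-loop denominator s² + 0.96s + 9.964 gives ω_n = √9.964 = 3.157 and ζ = 0.96/(2ω_n) = 0.1521.
Damped frequency ω_d = ω_n√(1−ζ²) = 3.12 rad/s, so peak time T_p = π/ω_d = 1.01 s.

T_p = 1.01 s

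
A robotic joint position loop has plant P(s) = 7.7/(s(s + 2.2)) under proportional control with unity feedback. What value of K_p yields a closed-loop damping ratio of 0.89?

Closed-loop characteristic equation: s² + 2.2s + K_p·7.7 = 0.
So ω_n = √(7.7K_p) and 2ζω_n = 2.2, giving ζ = 2.2/(2√(7.7K_p)).
Setting ζ = 0.89: √(7.7K_p) = 2.2/(2·0.89) = 1.236, so K_p = 1.528/7.7 = 0.198.

K_p = 0.198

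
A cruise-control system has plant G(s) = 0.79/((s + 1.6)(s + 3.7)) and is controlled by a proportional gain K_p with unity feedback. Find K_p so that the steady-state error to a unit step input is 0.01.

The loop is type 0, so e_ss(step) = 1/(1 + K_pos) with K_pos = K_p·G(0).
G(0) = 0.1334. Require 1/(1 + K_p·0.1334) = 0.01, so 1 + 0.1334·K_p = 100.
K_p = (100 − 1)/0.1334 = 742.

K_p = 742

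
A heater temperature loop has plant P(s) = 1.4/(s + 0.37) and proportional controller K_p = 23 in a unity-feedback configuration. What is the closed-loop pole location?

s = -32.57

Closed-loop transfer function: T(s) = K_p·P(s)/(1 + K_p·P(s)) = 32.2/(s + 0.37 + 32.2) = 32.2/(s + 32.57).
The closed-loop pole is at s = −32.57.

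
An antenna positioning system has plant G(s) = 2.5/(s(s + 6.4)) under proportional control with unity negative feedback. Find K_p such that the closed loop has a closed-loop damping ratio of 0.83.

Closed-loop characteristic equation: s² + 6.4s + K_p·2.5 = 0.
So ω_n = √(2.5K_p) and 2ζω_n = 6.4, giving ζ = 6.4/(2√(2.5K_p)).
Setting ζ = 0.83: √(2.5K_p) = 6.4/(2·0.83) = 3.855, so K_p = 14.86/2.5 = 5.95.

K_p = 5.95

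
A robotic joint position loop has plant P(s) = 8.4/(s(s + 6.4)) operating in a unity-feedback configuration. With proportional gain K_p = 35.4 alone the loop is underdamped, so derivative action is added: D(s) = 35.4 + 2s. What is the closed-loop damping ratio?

Forward path: (35.4 + 2s)·8.4/(s(s+6.4)). The closed-loop characteristic equation is s² + (6.4 + 8.4·2)s + 8.4·35.4 = 0.
That is s² + 23.2s + 297.4 = 0, so ω_n = 17.24 rad/s and ζ = 23.2/(2·17.24) = 0.6727.

ζ = 0.673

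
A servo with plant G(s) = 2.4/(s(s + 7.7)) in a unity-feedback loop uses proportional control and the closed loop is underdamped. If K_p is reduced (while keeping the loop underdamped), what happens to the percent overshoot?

decrease

ζ = 7.7/(2√(2.4K_p)) rises as K_p falls; higher damping means less overshoot.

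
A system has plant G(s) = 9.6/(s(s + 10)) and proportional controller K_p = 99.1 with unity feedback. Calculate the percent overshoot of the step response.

59.7%

From 1 + K_pG(s) = 0: s² + 10s + 951.4 = 0 ⇒ ω_n = 30.84, ζ = 0.1621.
%OS = 100·exp(−πζ/√(1−ζ²)) = 100·exp(−π·0.1621/√0.9737) = 59.7%.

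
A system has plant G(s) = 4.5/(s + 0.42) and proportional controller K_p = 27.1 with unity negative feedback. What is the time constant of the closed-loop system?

τ = 0.00817 s

Closed-loop transfer function: T(s) = K_p·G(s)/(1 + K_p·G(s)) = 122/(s + 0.42 + 122) = 122/(s + 122.4).
Time constant τ = 1/122.4 = 0.00817 s.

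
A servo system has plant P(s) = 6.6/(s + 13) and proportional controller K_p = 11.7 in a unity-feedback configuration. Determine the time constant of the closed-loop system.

τ = 0.0111 s

Closed-loop transfer function: T(s) = K_p·P(s)/(1 + K_p·P(s)) = 77.22/(s + 13 + 77.22) = 77.22/(s + 90.22).
Time constant τ = 1/90.22 = 0.0111 s.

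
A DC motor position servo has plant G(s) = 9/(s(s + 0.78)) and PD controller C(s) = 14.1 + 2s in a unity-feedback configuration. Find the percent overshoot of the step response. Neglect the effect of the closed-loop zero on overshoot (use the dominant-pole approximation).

Forward path: (14.1 + 2s)·9/(s(s+0.78)). The closed-loop characteristic equation is s² + (0.78 + 9·2)s + 9·14.1 = 0.
That is s² + 18.78s + 126.9 = 0, so ω_n = 11.26 rad/s and ζ = 18.78/(2·11.26) = 0.8336.
%OS = 100·exp(−πζ/√(1−ζ²)) = 0.874%.

0.874%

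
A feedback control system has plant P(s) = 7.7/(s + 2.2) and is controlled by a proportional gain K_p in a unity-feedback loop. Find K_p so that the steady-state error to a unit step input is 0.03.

The loop is type 0, so e_ss(step) = 1/(1 + K_pos) with K_pos = K_p·P(0).
P(0) = 3.5. Require 1/(1 + K_p·3.5) = 0.03, so 1 + 3.5·K_p = 33.33.
K_p = (33.33 − 1)/3.5 = 9.24.

K_p = 9.24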